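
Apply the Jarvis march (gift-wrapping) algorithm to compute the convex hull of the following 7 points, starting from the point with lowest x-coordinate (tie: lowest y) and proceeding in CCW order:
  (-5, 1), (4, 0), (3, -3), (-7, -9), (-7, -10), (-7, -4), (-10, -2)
Hull (CCW) = [(-10, -2), (-7, -10), (3, -3), (4, 0), (-5, 1)]

Jarvis march: at each step, from the current hull vertex p, select the next vertex q as the point such that every other point lies strictly to the left of (or on) the directed line p → q. (Equivalently: for every other point r, the cross product (q − p) × (r − p) ≥ 0.)
Starting point (lowest x, tie lowest y): (-10, -2). Wrap until returning to start. Resulting hull: (-10, -2), (-7, -10), (3, -3), (4, 0), (-5, 1).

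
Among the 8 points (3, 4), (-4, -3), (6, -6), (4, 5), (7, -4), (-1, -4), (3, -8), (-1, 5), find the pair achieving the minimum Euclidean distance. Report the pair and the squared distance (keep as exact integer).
Pair = ((3, 4), (4, 5)); squared distance = 2

Compute all C(8, 2) = 28 pairwise squared distances (x_i − x_j)² + (y_i − y_j)². The minimum is 2, attained by the pair ((3, 4), (4, 5)).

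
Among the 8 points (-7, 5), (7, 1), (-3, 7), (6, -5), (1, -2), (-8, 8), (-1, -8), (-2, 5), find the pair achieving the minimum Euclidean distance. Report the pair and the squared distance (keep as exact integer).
Pair = ((-3, 7), (-2, 5)); squared distance = 5

Compute all C(8, 2) = 28 pairwise squared distances (x_i − x_j)² + (y_i − y_j)². The minimum is 5, attained by the pair ((-3, 7), (-2, 5)).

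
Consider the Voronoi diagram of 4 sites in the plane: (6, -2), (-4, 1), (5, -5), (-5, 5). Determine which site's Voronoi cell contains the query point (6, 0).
Nearest site = (6, -2)

The Voronoi cell of site s contains exactly those query points closer to s than to any other site. Compute squared distances from q = (6, 0) to each site:
  (6 − 6)² + (-2 − 0)² = 4
  (5 − 6)² + (-5 − 0)² = 26
  (-4 − 6)² + (1 − 0)² = 101
  (-5 − 6)² + (5 − 0)² = 146
Minimum is attained by (6, -2), so q lies in its Voronoi cell.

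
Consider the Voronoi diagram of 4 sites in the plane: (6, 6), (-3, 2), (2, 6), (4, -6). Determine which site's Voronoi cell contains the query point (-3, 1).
Nearest site = (-3, 2)

The Voronoi cell of site s contains exactly those query points closer to s than to any other site. Compute squared distances from q = (-3, 1) to each site:
  (-3 − -3)² + (2 − 1)² = 1
  (2 − -3)² + (6 − 1)² = 50
  (4 − -3)² + (-6 − 1)² = 98
  (6 − -3)² + (6 − 1)² = 106
Minimum is attained by (-3, 2), so q lies in its Voronoi cell.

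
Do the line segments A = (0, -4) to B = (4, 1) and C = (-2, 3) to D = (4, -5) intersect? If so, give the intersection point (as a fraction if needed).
Yes; intersection at (52/31, -59/31) (t = 13/31 on AB, s = 19/31 on CD)

Parametrize AB as A + t(B − A) = (0 + 4 t, -4 + 5 t) and CD as C + s(D − C) = (-2 + 6 s, 3 + -8 s). Solve the linear system for (t, s). Determinant = 62 ≠ 0, so a unique intersection of the containing lines exists. Solution: t = 13/31, s = 19/31 — both in [0, 1], so the segments cross. Intersection point: (52/31, -59/31).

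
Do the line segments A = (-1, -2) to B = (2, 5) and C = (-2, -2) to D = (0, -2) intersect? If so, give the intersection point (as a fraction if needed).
Yes; intersection at (-1, -2) (t = 0 on AB, s = 1/2 on CD)

Parametrize AB as A + t(B − A) = (-1 + 3 t, -2 + 7 t) and CD as C + s(D − C) = (-2 + 2 s, -2 + 0 s). Solve the linear system for (t, s). Determinant = 14 ≠ 0, so a unique intersection of the containing lines exists. Solution: t = 0, s = 1/2 — both in [0, 1], so the segments cross. Intersection point: (-1, -2).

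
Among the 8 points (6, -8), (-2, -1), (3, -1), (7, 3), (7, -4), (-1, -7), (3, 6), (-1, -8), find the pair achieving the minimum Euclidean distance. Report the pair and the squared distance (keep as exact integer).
Pair = ((-1, -7), (-1, -8)); squared distance = 1

Compute all C(8, 2) = 28 pairwise squared distances (x_i − x_j)² + (y_i − y_j)². The minimum is 1, attained by the pair ((-1, -7), (-1, -8)).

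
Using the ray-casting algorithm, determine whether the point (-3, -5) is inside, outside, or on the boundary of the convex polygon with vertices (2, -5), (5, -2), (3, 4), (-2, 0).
The point (-3, -5) lies strictly outside the polygon

Cast a horizontal ray to the right from the query point and count how many polygon edges it crosses (each edge strictly once or zero times, handled with the usual half-open convention). 
Parity of crossings → even ⇒ outside.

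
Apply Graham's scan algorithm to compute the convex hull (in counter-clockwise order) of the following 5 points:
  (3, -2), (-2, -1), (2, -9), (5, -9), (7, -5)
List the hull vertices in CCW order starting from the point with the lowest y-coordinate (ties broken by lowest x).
Hull (CCW) = [(2, -9), (5, -9), (7, -5), (3, -2), (-2, -1)]

Graham scan procedure:
  1. Find the pivot p₀ = point with lowest y (tie → lowest x): (2, -9).
  2. Sort the remaining points by polar angle around p₀.
  3. Walk through sorted points, maintaining a stack; pop the top while the last three entries make a non-left turn (cross product ≤ 0).
  4. Final stack is the convex hull in CCW order: (2, -9), (5, -9), (7, -5), (3, -2), (-2, -1).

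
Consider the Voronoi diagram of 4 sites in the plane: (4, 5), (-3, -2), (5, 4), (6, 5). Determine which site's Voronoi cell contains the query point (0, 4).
Nearest site = (4, 5)

The Voronoi cell of site s contains exactly those query points closer to s than to any other site. Compute squared distances from q = (0, 4) to each site:
  (4 − 0)² + (5 − 4)² = 17
  (5 − 0)² + (4 − 4)² = 25
  (6 − 0)² + (5 − 4)² = 37
  (-3 − 0)² + (-2 − 4)² = 45
Minimum is attained by (4, 5), so q lies in its Voronoi cell.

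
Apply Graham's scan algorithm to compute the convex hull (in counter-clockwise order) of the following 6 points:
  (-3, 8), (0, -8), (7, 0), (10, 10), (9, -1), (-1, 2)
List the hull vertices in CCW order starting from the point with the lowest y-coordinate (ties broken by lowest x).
Hull (CCW) = [(0, -8), (9, -1), (10, 10), (-3, 8)]

Graham scan procedure:
  1. Find the pivot p₀ = point with lowest y (tie → lowest x): (0, -8).
  2. Sort the remaining points by polar angle around p₀.
  3. Walk through sorted points, maintaining a stack; pop the top while the last three entries make a non-left turn (cross product ≤ 0).
  4. Final stack is the convex hull in CCW order: (0, -8), (9, -1), (10, 10), (-3, 8).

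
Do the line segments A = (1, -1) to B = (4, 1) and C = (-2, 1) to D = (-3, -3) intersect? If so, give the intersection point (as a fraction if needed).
No (intersection of containing lines falls outside at least one segment)

Parametrize and solve: t = -7/5, s = 6/5. At least one of these is outside [0, 1], so the segments do not intersect.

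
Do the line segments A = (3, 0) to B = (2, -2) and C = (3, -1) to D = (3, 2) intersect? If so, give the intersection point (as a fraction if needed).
Yes; intersection at (3, 0) (t = 0 on AB, s = 1/3 on CD)

Parametrize AB as A + t(B − A) = (3 + -1 t, 0 + -2 t) and CD as C + s(D − C) = (3 + 0 s, -1 + 3 s). Solve the linear system for (t, s). Determinant = 3 ≠ 0, so a unique intersection of the containing lines exists. Solution: t = 0, s = 1/3 — both in [0, 1], so the segments cross. Intersection point: (3, 0).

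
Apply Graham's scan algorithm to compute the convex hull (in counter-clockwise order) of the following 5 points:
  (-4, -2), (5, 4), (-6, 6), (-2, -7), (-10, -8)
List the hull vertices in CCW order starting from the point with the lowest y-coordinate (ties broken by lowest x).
Hull (CCW) = [(-10, -8), (-2, -7), (5, 4), (-6, 6)]

Graham scan procedure:
  1. Find the pivot p₀ = point with lowest y (tie → lowest x): (-10, -8).
  2. Sort the remaining points by polar angle around p₀.
  3. Walk through sorted points, maintaining a stack; pop the top while the last three entries make a non-left turn (cross product ≤ 0).
  4. Final stack is the convex hull in CCW order: (-10, -8), (-2, -7), (5, 4), (-6, 6).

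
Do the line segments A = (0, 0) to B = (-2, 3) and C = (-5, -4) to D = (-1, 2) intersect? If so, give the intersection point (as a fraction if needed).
Yes; intersection at (-7/6, 7/4) (t = 7/12 on AB, s = 23/24 on CD)

Parametrize AB as A + t(B − A) = (0 + -2 t, 0 + 3 t) and CD as C + s(D − C) = (-5 + 4 s, -4 + 6 s). Solve the linear system for (t, s). Determinant = 24 ≠ 0, so a unique intersection of the containing lines exists. Solution: t = 7/12, s = 23/24 — both in [0, 1], so the segments cross. Intersection point: (-7/6, 7/4).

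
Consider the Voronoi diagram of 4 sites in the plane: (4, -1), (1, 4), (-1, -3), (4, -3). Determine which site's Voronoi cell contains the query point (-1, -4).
Nearest site = (-1, -3)

The Voronoi cell of site s contains exactly those query points closer to s than to any other site. Compute squared distances from q = (-1, -4) to each site:
  (-1 − -1)² + (-3 − -4)² = 1
  (4 − -1)² + (-3 − -4)² = 26
  (4 − -1)² + (-1 − -4)² = 34
  (1 − -1)² + (4 − -4)² = 68
Minimum is attained by (-1, -3), so q lies in its Voronoi cell.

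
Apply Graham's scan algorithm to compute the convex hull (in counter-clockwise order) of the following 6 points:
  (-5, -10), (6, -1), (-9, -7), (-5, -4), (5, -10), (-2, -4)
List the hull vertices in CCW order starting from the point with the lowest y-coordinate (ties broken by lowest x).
Hull (CCW) = [(-5, -10), (5, -10), (6, -1), (-5, -4), (-9, -7)]

Graham scan procedure:
  1. Find the pivot p₀ = point with lowest y (tie → lowest x): (-5, -10).
  2. Sort the remaining points by polar angle around p₀.
  3. Walk through sorted points, maintaining a stack; pop the top while the last three entries make a non-left turn (cross product ≤ 0).
  4. Final stack is the convex hull in CCW order: (-5, -10), (5, -10), (6, -1), (-5, -4), (-9, -7).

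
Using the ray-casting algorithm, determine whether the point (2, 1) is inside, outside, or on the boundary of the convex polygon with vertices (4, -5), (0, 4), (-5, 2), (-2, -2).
The point (2, 1) lies strictly outside the polygon

Cast a horizontal ray to the right from the query point and count how many polygon edges it crosses (each edge strictly once or zero times, handled with the usual half-open convention). 
Parity of crossings → even ⇒ outside.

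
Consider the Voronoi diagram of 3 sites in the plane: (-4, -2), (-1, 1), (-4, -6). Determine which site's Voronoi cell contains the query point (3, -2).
Nearest site = (-1, 1)

The Voronoi cell of site s contains exactly those query points closer to s than to any other site. Compute squared distances from q = (3, -2) to each site:
  (-1 − 3)² + (1 − -2)² = 25
  (-4 − 3)² + (-2 − -2)² = 49
  (-4 − 3)² + (-6 − -2)² = 65
Minimum is attained by (-1, 1), so q lies in its Voronoi cell.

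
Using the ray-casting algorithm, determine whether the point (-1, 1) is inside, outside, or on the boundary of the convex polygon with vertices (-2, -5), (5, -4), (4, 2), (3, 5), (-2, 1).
The point (-1, 1) lies strictly inside the polygon

Cast a horizontal ray to the right from the query point and count how many polygon edges it crosses (each edge strictly once or zero times, handled with the usual half-open convention). 
Parity of crossings → odd ⇒ inside.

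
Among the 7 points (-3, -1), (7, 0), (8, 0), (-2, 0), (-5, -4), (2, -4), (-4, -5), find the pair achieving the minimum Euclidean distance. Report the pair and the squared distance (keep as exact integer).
Pair = ((7, 0), (8, 0)); squared distance = 1

Compute all C(7, 2) = 21 pairwise squared distances (x_i − x_j)² + (y_i − y_j)². The minimum is 1, attained by the pair ((7, 0), (8, 0)).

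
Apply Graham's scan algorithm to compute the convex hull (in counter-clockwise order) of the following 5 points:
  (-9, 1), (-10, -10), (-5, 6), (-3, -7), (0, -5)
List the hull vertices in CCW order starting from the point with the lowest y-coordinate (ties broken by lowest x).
Hull (CCW) = [(-10, -10), (-3, -7), (0, -5), (-5, 6), (-9, 1)]

Graham scan procedure:
  1. Find the pivot p₀ = point with lowest y (tie → lowest x): (-10, -10).
  2. Sort the remaining points by polar angle around p₀.
  3. Walk through sorted points, maintaining a stack; pop the top while the last three entries make a non-left turn (cross product ≤ 0).
  4. Final stack is the convex hull in CCW order: (-10, -10), (-3, -7), (0, -5), (-5, 6), (-9, 1).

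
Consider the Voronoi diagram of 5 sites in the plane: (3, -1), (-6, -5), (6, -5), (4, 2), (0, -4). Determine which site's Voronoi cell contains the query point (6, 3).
Nearest site = (4, 2)

The Voronoi cell of site s contains exactly those query points closer to s than to any other site. Compute squared distances from q = (6, 3) to each site:
  (4 − 6)² + (2 − 3)² = 5
  (3 − 6)² + (-1 − 3)² = 25
  (6 − 6)² + (-5 − 3)² = 64
  (0 − 6)² + (-4 − 3)² = 85
  (-6 − 6)² + (-5 − 3)² = 208
Minimum is attained by (4, 2), so q lies in its Voronoi cell.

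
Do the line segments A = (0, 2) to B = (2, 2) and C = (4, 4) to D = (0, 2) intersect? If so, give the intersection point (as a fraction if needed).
Yes; intersection at (0, 2) (t = 0 on AB, s = 1 on CD)

Parametrize AB as A + t(B − A) = (0 + 2 t, 2 + 0 t) and CD as C + s(D − C) = (4 + -4 s, 4 + -2 s). Solve the linear system for (t, s). Determinant = 4 ≠ 0, so a unique intersection of the containing lines exists. Solution: t = 0, s = 1 — both in [0, 1], so the segments cross. Intersection point: (0, 2).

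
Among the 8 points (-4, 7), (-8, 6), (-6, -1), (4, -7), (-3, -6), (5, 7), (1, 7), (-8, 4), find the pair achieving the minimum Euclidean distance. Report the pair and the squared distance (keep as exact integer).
Pair = ((-8, 6), (-8, 4)); squared distance = 4

Compute all C(8, 2) = 28 pairwise squared distances (x_i − x_j)² + (y_i − y_j)². The minimum is 4, attained by the pair ((-8, 6), (-8, 4)).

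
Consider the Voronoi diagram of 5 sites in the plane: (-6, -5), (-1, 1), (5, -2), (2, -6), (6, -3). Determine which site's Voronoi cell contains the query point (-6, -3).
Nearest site = (-6, -5)

The Voronoi cell of site s contains exactly those query points closer to s than to any other site. Compute squared distances from q = (-6, -3) to each site:
  (-6 − -6)² + (-5 − -3)² = 4
  (-1 − -6)² + (1 − -3)² = 41
  (2 − -6)² + (-6 − -3)² = 73
  (5 − -6)² + (-2 − -3)² = 122
  (6 − -6)² + (-3 − -3)² = 144
Minimum is attained by (-6, -5), so q lies in its Voronoi cell.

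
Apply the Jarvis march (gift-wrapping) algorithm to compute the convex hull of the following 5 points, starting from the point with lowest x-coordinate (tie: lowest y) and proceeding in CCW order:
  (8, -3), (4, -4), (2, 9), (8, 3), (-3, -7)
Hull (CCW) = [(-3, -7), (8, -3), (8, 3), (2, 9)]

Jarvis march: at each step, from the current hull vertex p, select the next vertex q as the point such that every other point lies strictly to the left of (or on) the directed line p → q. (Equivalently: for every other point r, the cross product (q − p) × (r − p) ≥ 0.)
Starting point (lowest x, tie lowest y): (-3, -7). Wrap until returning to start. Resulting hull: (-3, -7), (8, -3), (8, 3), (2, 9).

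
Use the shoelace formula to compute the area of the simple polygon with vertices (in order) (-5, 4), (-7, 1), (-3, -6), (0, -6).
Area = 28

Shoelace formula: Area = (1/2) |Σ_i (x_i · y_{i+1} − x_{i+1} · y_i)| (indices mod n). Compute each cross term:
  (-5)(1) − (-7)(4) = 23
  (-7)(-6) − (-3)(1) = 45
  (-3)(-6) − (0)(-6) = 18
  (0)(4) − (-5)(-6) = -30
Sum = 56, so (signed) Area = 56/2 = 28, |Area| = 28.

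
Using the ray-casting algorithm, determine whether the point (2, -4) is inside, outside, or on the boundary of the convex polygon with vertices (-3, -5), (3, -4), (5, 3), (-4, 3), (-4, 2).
The point (2, -4) lies strictly inside the polygon

Cast a horizontal ray to the right from the query point and count how many polygon edges it crosses (each edge strictly once or zero times, handled with the usual half-open convention). 
Parity of crossings → odd ⇒ inside.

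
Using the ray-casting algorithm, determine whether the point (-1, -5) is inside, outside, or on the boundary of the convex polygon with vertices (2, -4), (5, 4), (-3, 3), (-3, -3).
The point (-1, -5) lies strictly outside the polygon

Cast a horizontal ray to the right from the query point and count how many polygon edges it crosses (each edge strictly once or zero times, handled with the usual half-open convention). 
Parity of crossings → even ⇒ outside.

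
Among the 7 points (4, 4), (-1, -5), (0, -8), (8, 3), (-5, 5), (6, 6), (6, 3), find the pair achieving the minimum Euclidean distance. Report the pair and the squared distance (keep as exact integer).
Pair = ((8, 3), (6, 3)); squared distance = 4

Compute all C(7, 2) = 21 pairwise squared distances (x_i − x_j)² + (y_i − y_j)². The minimum is 4, attained by the pair ((8, 3), (6, 3)).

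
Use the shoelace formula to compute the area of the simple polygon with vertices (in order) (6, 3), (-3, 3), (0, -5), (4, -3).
Area = 46

Shoelace formula: Area = (1/2) |Σ_i (x_i · y_{i+1} − x_{i+1} · y_i)| (indices mod n). Compute each cross term:
  (6)(3) − (-3)(3) = 27
  (-3)(-5) − (0)(3) = 15
  (0)(-3) − (4)(-5) = 20
  (4)(3) − (6)(-3) = 30
Sum = 92, so (signed) Area = 92/2 = 46, |Area| = 46.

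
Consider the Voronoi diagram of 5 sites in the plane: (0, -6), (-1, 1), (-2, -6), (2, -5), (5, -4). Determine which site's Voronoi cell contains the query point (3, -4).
Nearest site = (2, -5)

The Voronoi cell of site s contains exactly those query points closer to s than to any other site. Compute squared distances from q = (3, -4) to each site:
  (2 − 3)² + (-5 − -4)² = 2
  (5 − 3)² + (-4 − -4)² = 4
  (0 − 3)² + (-6 − -4)² = 13
  (-2 − 3)² + (-6 − -4)² = 29
  (-1 − 3)² + (1 − -4)² = 41
Minimum is attained by (2, -5), so q lies in its Voronoi cell.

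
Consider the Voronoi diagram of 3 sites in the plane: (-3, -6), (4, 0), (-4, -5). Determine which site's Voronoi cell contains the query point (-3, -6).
Nearest site = (-3, -6)

The Voronoi cell of site s contains exactly those query points closer to s than to any other site. Compute squared distances from q = (-3, -6) to each site:
  (-3 − -3)² + (-6 − -6)² = 0
  (-4 − -3)² + (-5 − -6)² = 2
  (4 − -3)² + (0 − -6)² = 85
Minimum is attained by (-3, -6), so q lies in its Voronoi cell.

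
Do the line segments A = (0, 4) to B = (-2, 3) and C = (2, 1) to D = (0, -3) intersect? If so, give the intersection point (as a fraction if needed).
No (intersection of containing lines falls outside at least one segment)

Parametrize and solve: t = -7/3, s = -4/3. At least one of these is outside [0, 1], so the segments do not intersect.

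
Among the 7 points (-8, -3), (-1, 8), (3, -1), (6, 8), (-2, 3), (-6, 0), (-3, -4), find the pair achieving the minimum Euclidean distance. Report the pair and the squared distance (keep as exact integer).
Pair = ((-8, -3), (-6, 0)); squared distance = 13

Compute all C(7, 2) = 21 pairwise squared distances (x_i − x_j)² + (y_i − y_j)². The minimum is 13, attained by the pair ((-8, -3), (-6, 0)).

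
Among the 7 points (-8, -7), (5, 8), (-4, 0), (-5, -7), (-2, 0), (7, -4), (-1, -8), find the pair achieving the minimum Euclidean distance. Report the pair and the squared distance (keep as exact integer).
Pair = ((-4, 0), (-2, 0)); squared distance = 4

Compute all C(7, 2) = 21 pairwise squared distances (x_i − x_j)² + (y_i − y_j)². The minimum is 4, attained by the pair ((-4, 0), (-2, 0)).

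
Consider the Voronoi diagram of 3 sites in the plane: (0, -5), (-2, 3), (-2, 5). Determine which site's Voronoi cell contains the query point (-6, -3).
Nearest site = (0, -5)

The Voronoi cell of site s contains exactly those query points closer to s than to any other site. Compute squared distances from q = (-6, -3) to each site:
  (0 − -6)² + (-5 − -3)² = 40
  (-2 − -6)² + (3 − -3)² = 52
  (-2 − -6)² + (5 − -3)² = 80
Minimum is attained by (0, -5), so q lies in its Voronoi cell.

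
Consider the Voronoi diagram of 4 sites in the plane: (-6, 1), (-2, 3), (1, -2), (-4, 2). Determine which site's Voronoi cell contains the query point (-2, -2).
Nearest site = (1, -2)

The Voronoi cell of site s contains exactly those query points closer to s than to any other site. Compute squared distances from q = (-2, -2) to each site:
  (1 − -2)² + (-2 − -2)² = 9
  (-4 − -2)² + (2 − -2)² = 20
  (-6 − -2)² + (1 − -2)² = 25
  (-2 − -2)² + (3 − -2)² = 25
Minimum is attained by (1, -2), so q lies in its Voronoi cell.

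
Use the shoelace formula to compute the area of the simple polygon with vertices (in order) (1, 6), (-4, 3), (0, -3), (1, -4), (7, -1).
Area = 56

Shoelace formula: Area = (1/2) |Σ_i (x_i · y_{i+1} − x_{i+1} · y_i)| (indices mod n). Compute each cross term:
  (1)(3) − (-4)(6) = 27
  (-4)(-3) − (0)(3) = 12
  (0)(-4) − (1)(-3) = 3
  (1)(-1) − (7)(-4) = 27
  (7)(6) − (1)(-1) = 43
Sum = 112, so (signed) Area = 112/2 = 56, |Area| = 56.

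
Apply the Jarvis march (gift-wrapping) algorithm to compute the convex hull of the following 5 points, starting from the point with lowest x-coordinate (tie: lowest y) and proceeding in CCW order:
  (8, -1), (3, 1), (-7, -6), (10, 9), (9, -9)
Hull (CCW) = [(-7, -6), (9, -9), (10, 9)]

Jarvis march: at each step, from the current hull vertex p, select the next vertex q as the point such that every other point lies strictly to the left of (or on) the directed line p → q. (Equivalently: for every other point r, the cross product (q − p) × (r − p) ≥ 0.)
Starting point (lowest x, tie lowest y): (-7, -6). Wrap until returning to start. Resulting hull: (-7, -6), (9, -9), (10, 9).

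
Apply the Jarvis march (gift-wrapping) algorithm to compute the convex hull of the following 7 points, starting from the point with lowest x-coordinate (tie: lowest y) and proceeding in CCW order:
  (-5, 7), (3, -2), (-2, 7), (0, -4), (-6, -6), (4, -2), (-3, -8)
Hull (CCW) = [(-6, -6), (-3, -8), (4, -2), (-2, 7), (-5, 7)]

Jarvis march: at each step, from the current hull vertex p, select the next vertex q as the point such that every other point lies strictly to the left of (or on) the directed line p → q. (Equivalently: for every other point r, the cross product (q − p) × (r − p) ≥ 0.)
Starting point (lowest x, tie lowest y): (-6, -6). Wrap until returning to start. Resulting hull: (-6, -6), (-3, -8), (4, -2), (-2, 7), (-5, 7).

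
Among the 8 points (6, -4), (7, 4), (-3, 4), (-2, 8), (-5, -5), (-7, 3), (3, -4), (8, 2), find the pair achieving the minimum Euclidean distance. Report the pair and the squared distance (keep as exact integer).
Pair = ((7, 4), (8, 2)); squared distance = 5

Compute all C(8, 2) = 28 pairwise squared distances (x_i − x_j)² + (y_i − y_j)². The minimum is 5, attained by the pair ((7, 4), (8, 2)).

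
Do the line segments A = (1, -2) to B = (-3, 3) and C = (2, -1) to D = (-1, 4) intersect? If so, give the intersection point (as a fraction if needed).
No (intersection of containing lines falls outside at least one segment)

Parametrize and solve: t = -8/5, s = -9/5. At least one of these is outside [0, 1], so the segments do not intersect.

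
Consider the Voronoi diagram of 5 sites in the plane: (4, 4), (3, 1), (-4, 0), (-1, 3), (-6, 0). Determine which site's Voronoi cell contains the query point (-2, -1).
Nearest site = (-4, 0)

The Voronoi cell of site s contains exactly those query points closer to s than to any other site. Compute squared distances from q = (-2, -1) to each site:
  (-4 − -2)² + (0 − -1)² = 5
  (-6 − -2)² + (0 − -1)² = 17
  (-1 − -2)² + (3 − -1)² = 17
  (3 − -2)² + (1 − -1)² = 29
  (4 − -2)² + (4 − -1)² = 61
Minimum is attained by (-4, 0), so q lies in its Voronoi cell.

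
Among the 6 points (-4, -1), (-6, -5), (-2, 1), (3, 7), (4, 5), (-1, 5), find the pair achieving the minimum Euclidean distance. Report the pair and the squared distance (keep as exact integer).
Pair = ((3, 7), (4, 5)); squared distance = 5

Compute all C(6, 2) = 15 pairwise squared distances (x_i − x_j)² + (y_i − y_j)². The minimum is 5, attained by the pair ((3, 7), (4, 5)).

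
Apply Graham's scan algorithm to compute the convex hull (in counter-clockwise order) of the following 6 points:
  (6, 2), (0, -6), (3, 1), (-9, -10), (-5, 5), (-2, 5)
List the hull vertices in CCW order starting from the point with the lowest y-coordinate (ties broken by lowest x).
Hull (CCW) = [(-9, -10), (0, -6), (6, 2), (-2, 5), (-5, 5)]

Graham scan procedure:
  1. Find the pivot p₀ = point with lowest y (tie → lowest x): (-9, -10).
  2. Sort the remaining points by polar angle around p₀.
  3. Walk through sorted points, maintaining a stack; pop the top while the last three entries make a non-left turn (cross product ≤ 0).
  4. Final stack is the convex hull in CCW order: (-9, -10), (0, -6), (6, 2), (-2, 5), (-5, 5).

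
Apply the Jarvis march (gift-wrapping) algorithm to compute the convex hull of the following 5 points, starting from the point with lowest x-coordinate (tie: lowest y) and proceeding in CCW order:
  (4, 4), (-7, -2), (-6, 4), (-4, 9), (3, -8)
Hull (CCW) = [(-7, -2), (3, -8), (4, 4), (-4, 9), (-6, 4)]

Jarvis march: at each step, from the current hull vertex p, select the next vertex q as the point such that every other point lies strictly to the left of (or on) the directed line p → q. (Equivalently: for every other point r, the cross product (q − p) × (r − p) ≥ 0.)
Starting point (lowest x, tie lowest y): (-7, -2). Wrap until returning to start. Resulting hull: (-7, -2), (3, -8), (4, 4), (-4, 9), (-6, 4).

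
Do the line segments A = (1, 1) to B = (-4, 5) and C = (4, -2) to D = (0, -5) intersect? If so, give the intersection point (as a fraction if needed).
No (intersection of containing lines falls outside at least one segment)

Parametrize and solve: t = -21/31, s = -3/31. At least one of these is outside [0, 1], so the segments do not intersect.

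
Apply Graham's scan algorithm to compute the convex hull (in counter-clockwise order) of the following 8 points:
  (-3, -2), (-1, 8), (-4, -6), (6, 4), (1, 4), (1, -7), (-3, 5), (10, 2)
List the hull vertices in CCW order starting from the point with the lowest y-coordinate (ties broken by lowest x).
Hull (CCW) = [(1, -7), (10, 2), (-1, 8), (-3, 5), (-4, -6)]

Graham scan procedure:
  1. Find the pivot p₀ = point with lowest y (tie → lowest x): (1, -7).
  2. Sort the remaining points by polar angle around p₀.
  3. Walk through sorted points, maintaining a stack; pop the top while the last three entries make a non-left turn (cross product ≤ 0).
  4. Final stack is the convex hull in CCW order: (1, -7), (10, 2), (-1, 8), (-3, 5), (-4, -6).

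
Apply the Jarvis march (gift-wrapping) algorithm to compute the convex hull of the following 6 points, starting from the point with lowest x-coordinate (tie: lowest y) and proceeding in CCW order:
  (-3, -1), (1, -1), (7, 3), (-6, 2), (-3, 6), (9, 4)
Hull (CCW) = [(-6, 2), (-3, -1), (1, -1), (9, 4), (-3, 6)]

Jarvis march: at each step, from the current hull vertex p, select the next vertex q as the point such that every other point lies strictly to the left of (or on) the directed line p → q. (Equivalently: for every other point r, the cross product (q − p) × (r − p) ≥ 0.)
Starting point (lowest x, tie lowest y): (-6, 2). Wrap until returning to start. Resulting hull: (-6, 2), (-3, -1), (1, -1), (9, 4), (-3, 6).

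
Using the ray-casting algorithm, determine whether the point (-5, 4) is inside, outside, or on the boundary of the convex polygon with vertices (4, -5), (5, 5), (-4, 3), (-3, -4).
The point (-5, 4) lies strictly outside the polygon

Cast a horizontal ray to the right from the query point and count how many polygon edges it crosses (each edge strictly once or zero times, handled with the usual half-open convention). 
Parity of crossings → even ⇒ outside.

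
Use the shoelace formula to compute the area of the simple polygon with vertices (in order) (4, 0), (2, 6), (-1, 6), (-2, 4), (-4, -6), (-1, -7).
Area = 64

Shoelace formula: Area = (1/2) |Σ_i (x_i · y_{i+1} − x_{i+1} · y_i)| (indices mod n). Compute each cross term:
  (4)(6) − (2)(0) = 24
  (2)(6) − (-1)(6) = 18
  (-1)(4) − (-2)(6) = 8
  (-2)(-6) − (-4)(4) = 28
  (-4)(-7) − (-1)(-6) = 22
  (-1)(0) − (4)(-7) = 28
Sum = 128, so (signed) Area = 128/2 = 64, |Area| = 64.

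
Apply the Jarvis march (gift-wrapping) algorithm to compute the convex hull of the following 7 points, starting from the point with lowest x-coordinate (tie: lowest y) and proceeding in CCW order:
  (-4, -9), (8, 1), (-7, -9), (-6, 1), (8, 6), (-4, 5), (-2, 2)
Hull (CCW) = [(-7, -9), (-4, -9), (8, 1), (8, 6), (-4, 5), (-6, 1)]

Jarvis march: at each step, from the current hull vertex p, select the next vertex q as the point such that every other point lies strictly to the left of (or on) the directed line p → q. (Equivalently: for every other point r, the cross product (q − p) × (r − p) ≥ 0.)
Starting point (lowest x, tie lowest y): (-7, -9). Wrap until returning to start. Resulting hull: (-7, -9), (-4, -9), (8, 1), (8, 6), (-4, 5), (-6, 1).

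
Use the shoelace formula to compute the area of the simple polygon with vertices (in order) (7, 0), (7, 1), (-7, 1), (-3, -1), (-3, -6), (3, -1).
Area = 37

Shoelace formula: Area = (1/2) |Σ_i (x_i · y_{i+1} − x_{i+1} · y_i)| (indices mod n). Compute each cross term:
  (7)(1) − (7)(0) = 7
  (7)(1) − (-7)(1) = 14
  (-7)(-1) − (-3)(1) = 10
  (-3)(-6) − (-3)(-1) = 15
  (-3)(-1) − (3)(-6) = 21
  (3)(0) − (7)(-1) = 7
Sum = 74, so (signed) Area = 74/2 = 37, |Area| = 37.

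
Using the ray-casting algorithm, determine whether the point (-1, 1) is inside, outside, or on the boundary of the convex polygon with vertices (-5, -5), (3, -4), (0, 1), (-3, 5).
The point (-1, 1) lies strictly inside the polygon

Cast a horizontal ray to the right from the query point and count how many polygon edges it crosses (each edge strictly once or zero times, handled with the usual half-open convention). 
Parity of crossings → odd ⇒ inside.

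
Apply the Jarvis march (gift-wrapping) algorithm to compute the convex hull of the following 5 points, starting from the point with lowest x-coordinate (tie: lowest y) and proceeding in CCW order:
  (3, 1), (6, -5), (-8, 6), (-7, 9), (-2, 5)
Hull (CCW) = [(-8, 6), (6, -5), (3, 1), (-7, 9)]

Jarvis march: at each step, from the current hull vertex p, select the next vertex q as the point such that every other point lies strictly to the left of (or on) the directed line p → q. (Equivalently: for every other point r, the cross product (q − p) × (r − p) ≥ 0.)
Starting point (lowest x, tie lowest y): (-8, 6). Wrap until returning to start. Resulting hull: (-8, 6), (6, -5), (3, 1), (-7, 9).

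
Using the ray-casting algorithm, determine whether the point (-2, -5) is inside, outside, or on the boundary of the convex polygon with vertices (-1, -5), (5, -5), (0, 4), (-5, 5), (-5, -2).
The point (-2, -5) lies strictly outside the polygon

Cast a horizontal ray to the right from the query point and count how many polygon edges it crosses (each edge strictly once or zero times, handled with the usual half-open convention). 
Parity of crossings → even ⇒ outside.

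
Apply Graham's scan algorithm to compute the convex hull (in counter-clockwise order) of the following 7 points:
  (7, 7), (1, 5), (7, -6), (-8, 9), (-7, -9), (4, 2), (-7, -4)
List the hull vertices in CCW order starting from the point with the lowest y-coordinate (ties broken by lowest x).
Hull (CCW) = [(-7, -9), (7, -6), (7, 7), (-8, 9)]

Graham scan procedure:
  1. Find the pivot p₀ = point with lowest y (tie → lowest x): (-7, -9).
  2. Sort the remaining points by polar angle around p₀.
  3. Walk through sorted points, maintaining a stack; pop the top while the last three entries make a non-left turn (cross product ≤ 0).
  4. Final stack is the convex hull in CCW order: (-7, -9), (7, -6), (7, 7), (-8, 9).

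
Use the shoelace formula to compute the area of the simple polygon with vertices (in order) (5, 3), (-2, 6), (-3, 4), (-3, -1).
Area = 57/2

Shoelace formula: Area = (1/2) |Σ_i (x_i · y_{i+1} − x_{i+1} · y_i)| (indices mod n). Compute each cross term:
  (5)(6) − (-2)(3) = 36
  (-2)(4) − (-3)(6) = 10
  (-3)(-1) − (-3)(4) = 15
  (-3)(3) − (5)(-1) = -4
Sum = 57, so (signed) Area = 57/2 = 57/2, |Area| = 57/2.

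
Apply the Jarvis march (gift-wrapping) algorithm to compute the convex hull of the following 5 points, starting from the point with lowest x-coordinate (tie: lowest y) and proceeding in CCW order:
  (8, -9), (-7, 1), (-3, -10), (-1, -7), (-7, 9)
Hull (CCW) = [(-7, 1), (-3, -10), (8, -9), (-7, 9)]

Jarvis march: at each step, from the current hull vertex p, select the next vertex q as the point such that every other point lies strictly to the left of (or on) the directed line p → q. (Equivalently: for every other point r, the cross product (q − p) × (r − p) ≥ 0.)
Starting point (lowest x, tie lowest y): (-7, 1). Wrap until returning to start. Resulting hull: (-7, 1), (-3, -10), (8, -9), (-7, 9).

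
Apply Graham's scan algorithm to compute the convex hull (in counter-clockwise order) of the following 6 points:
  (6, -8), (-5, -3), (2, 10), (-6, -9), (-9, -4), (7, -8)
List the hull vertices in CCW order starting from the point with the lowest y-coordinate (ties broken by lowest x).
Hull (CCW) = [(-6, -9), (7, -8), (2, 10), (-9, -4)]

Graham scan procedure:
  1. Find the pivot p₀ = point with lowest y (tie → lowest x): (-6, -9).
  2. Sort the remaining points by polar angle around p₀.
  3. Walk through sorted points, maintaining a stack; pop the top while the last three entries make a non-left turn (cross product ≤ 0).
  4. Final stack is the convex hull in CCW order: (-6, -9), (7, -8), (2, 10), (-9, -4).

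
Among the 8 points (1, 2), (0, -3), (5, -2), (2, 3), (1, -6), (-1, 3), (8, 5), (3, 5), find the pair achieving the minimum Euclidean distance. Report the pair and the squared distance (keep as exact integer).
Pair = ((1, 2), (2, 3)); squared distance = 2

Compute all C(8, 2) = 28 pairwise squared distances (x_i − x_j)² + (y_i − y_j)². The minimum is 2, attained by the pair ((1, 2), (2, 3)).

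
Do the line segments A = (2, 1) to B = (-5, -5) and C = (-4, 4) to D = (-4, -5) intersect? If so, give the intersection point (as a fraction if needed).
Yes; intersection at (-4, -29/7) (t = 6/7 on AB, s = 19/21 on CD)

Parametrize AB as A + t(B − A) = (2 + -7 t, 1 + -6 t) and CD as C + s(D − C) = (-4 + 0 s, 4 + -9 s). Solve the linear system for (t, s). Determinant = -63 ≠ 0, so a unique intersection of the containing lines exists. Solution: t = 6/7, s = 19/21 — both in [0, 1], so the segments cross. Intersection point: (-4, -29/7).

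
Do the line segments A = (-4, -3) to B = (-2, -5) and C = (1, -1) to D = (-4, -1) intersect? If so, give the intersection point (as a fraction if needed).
No (intersection of containing lines falls outside at least one segment)

Parametrize and solve: t = -1, s = 7/5. At least one of these is outside [0, 1], so the segments do not intersect.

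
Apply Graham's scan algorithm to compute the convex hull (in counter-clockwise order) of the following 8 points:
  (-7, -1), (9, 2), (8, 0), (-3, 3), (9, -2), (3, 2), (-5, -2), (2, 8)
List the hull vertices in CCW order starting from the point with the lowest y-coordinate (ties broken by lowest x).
Hull (CCW) = [(-5, -2), (9, -2), (9, 2), (2, 8), (-7, -1)]

Graham scan procedure:
  1. Find the pivot p₀ = point with lowest y (tie → lowest x): (-5, -2).
  2. Sort the remaining points by polar angle around p₀.
  3. Walk through sorted points, maintaining a stack; pop the top while the last three entries make a non-left turn (cross product ≤ 0).
  4. Final stack is the convex hull in CCW order: (-5, -2), (9, -2), (9, 2), (2, 8), (-7, -1).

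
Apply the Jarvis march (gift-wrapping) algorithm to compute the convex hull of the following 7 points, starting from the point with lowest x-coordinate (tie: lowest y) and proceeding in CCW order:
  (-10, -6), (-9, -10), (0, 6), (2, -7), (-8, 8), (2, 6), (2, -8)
Hull (CCW) = [(-10, -6), (-9, -10), (2, -8), (2, 6), (-8, 8)]

Jarvis march: at each step, from the current hull vertex p, select the next vertex q as the point such that every other point lies strictly to the left of (or on) the directed line p → q. (Equivalently: for every other point r, the cross product (q − p) × (r − p) ≥ 0.)
Starting point (lowest x, tie lowest y): (-10, -6). Wrap until returning to start. Resulting hull: (-10, -6), (-9, -10), (2, -8), (2, 6), (-8, 8).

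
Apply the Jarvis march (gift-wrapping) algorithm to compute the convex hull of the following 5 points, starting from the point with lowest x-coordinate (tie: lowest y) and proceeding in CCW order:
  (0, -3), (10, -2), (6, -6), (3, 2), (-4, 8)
Hull (CCW) = [(-4, 8), (0, -3), (6, -6), (10, -2)]

Jarvis march: at each step, from the current hull vertex p, select the next vertex q as the point such that every other point lies strictly to the left of (or on) the directed line p → q. (Equivalently: for every other point r, the cross product (q − p) × (r − p) ≥ 0.)
Starting point (lowest x, tie lowest y): (-4, 8). Wrap until returning to start. Resulting hull: (-4, 8), (0, -3), (6, -6), (10, -2).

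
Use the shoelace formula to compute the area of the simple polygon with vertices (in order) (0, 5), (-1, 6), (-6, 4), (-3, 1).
Area = 14

Shoelace formula: Area = (1/2) |Σ_i (x_i · y_{i+1} − x_{i+1} · y_i)| (indices mod n). Compute each cross term:
  (0)(6) − (-1)(5) = 5
  (-1)(4) − (-6)(6) = 32
  (-6)(1) − (-3)(4) = 6
  (-3)(5) − (0)(1) = -15
Sum = 28, so (signed) Area = 28/2 = 14, |Area| = 14.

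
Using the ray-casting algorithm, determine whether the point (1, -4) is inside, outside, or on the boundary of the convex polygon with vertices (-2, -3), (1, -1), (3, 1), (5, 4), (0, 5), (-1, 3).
The point (1, -4) lies strictly outside the polygon

Cast a horizontal ray to the right from the query point and count how many polygon edges it crosses (each edge strictly once or zero times, handled with the usual half-open convention). 
Parity of crossings → even ⇒ outside.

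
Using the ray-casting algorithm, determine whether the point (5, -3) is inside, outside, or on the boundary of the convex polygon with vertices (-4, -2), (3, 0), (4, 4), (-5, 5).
The point (5, -3) lies strictly outside the polygon

Cast a horizontal ray to the right from the query point and count how many polygon edges it crosses (each edge strictly once or zero times, handled with the usual half-open convention). 
Parity of crossings → even ⇒ outside.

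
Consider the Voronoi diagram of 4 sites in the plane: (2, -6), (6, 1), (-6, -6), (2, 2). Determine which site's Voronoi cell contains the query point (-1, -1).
Nearest site = (2, 2)

The Voronoi cell of site s contains exactly those query points closer to s than to any other site. Compute squared distances from q = (-1, -1) to each site:
  (2 − -1)² + (2 − -1)² = 18
  (2 − -1)² + (-6 − -1)² = 34
  (-6 − -1)² + (-6 − -1)² = 50
  (6 − -1)² + (1 − -1)² = 53
Minimum is attained by (2, 2), so q lies in its Voronoi cell.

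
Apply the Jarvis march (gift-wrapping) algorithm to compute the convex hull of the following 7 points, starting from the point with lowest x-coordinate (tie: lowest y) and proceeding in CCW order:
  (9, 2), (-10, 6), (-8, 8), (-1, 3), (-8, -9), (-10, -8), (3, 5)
Hull (CCW) = [(-10, -8), (-8, -9), (9, 2), (3, 5), (-8, 8), (-10, 6)]

Jarvis march: at each step, from the current hull vertex p, select the next vertex q as the point such that every other point lies strictly to the left of (or on) the directed line p → q. (Equivalently: for every other point r, the cross product (q − p) × (r − p) ≥ 0.)
Starting point (lowest x, tie lowest y): (-10, -8). Wrap until returning to start. Resulting hull: (-10, -8), (-8, -9), (9, 2), (3, 5), (-8, 8), (-10, 6).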